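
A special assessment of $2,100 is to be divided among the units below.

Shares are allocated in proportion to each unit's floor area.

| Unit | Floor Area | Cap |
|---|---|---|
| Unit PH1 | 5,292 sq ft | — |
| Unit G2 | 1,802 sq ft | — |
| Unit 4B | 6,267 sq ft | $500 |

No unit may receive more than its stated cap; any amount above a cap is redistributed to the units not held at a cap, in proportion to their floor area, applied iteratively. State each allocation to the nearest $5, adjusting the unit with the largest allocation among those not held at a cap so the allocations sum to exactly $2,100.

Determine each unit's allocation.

Unit PH1: $1,195; Unit G2: $405; Unit 4B: $500

Floor area total: 13,361.
Pro-rata shares before constraints: Unit PH1 831.76; Unit G2 283.23; Unit 4B 985.01.
Capped: Unit 4B ($500); balance $1,600 reallocated over remaining floor area 7,094.
Redistributed shares: Unit PH1 1,193.57 → $1,195; Unit G2 406.43 → $405.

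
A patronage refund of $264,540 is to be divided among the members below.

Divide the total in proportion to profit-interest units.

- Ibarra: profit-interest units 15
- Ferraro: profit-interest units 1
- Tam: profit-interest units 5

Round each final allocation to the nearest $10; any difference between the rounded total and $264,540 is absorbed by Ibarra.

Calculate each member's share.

Ibarra: $188,950; Ferraro: $12,600; Tam: $62,990

Profit-interest units total: 21.
Unrounded shares: Ibarra 15/21 × $264,540 = 188,957.14; Ferraro 1/21 × $264,540 = 12,597.14; Tam 5/21 × $264,540 = 62,985.71.
Rounded to nearest $10: Ibarra $188,960; Ferraro $12,600; Tam $62,990. Sum = $264,550.
Difference $264,540 − $264,550 = −$10 applied to Ibarra: Ibarra becomes $188,950.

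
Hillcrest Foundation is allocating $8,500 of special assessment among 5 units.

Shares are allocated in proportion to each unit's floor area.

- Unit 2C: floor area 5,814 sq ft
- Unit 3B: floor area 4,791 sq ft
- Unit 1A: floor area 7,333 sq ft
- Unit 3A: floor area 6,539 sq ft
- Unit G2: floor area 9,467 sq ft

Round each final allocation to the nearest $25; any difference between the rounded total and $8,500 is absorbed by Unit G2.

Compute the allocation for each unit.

Combined floor area = 33,944.
Pro-rata amounts: Unit 2C 5,814/33,944 × $8,500 = 1,455.90; Unit 3B 4,791/33,944 × $8,500 = 1,199.73; Unit 1A 7,333/33,944 × $8,500 = 1,836.27; Unit 3A 6,539/33,944 × $8,500 = 1,637.45; Unit G2 9,467/33,944 × $8,500 = 2,370.65.
After rounding ($25): Unit 2C $1,450; Unit 3B $1,200; Unit 1A $1,825; Unit 3A $1,625; Unit G2 $2,375. Sum = $8,475.
Difference $8,500 − $8,475 = +$25 applied to Unit G2: Unit G2 becomes $2,400.

Unit 2C: $1,450; Unit 3B: $1,200; Unit 1A: $1,825; Unit 3A: $1,625; Unit G2: $2,400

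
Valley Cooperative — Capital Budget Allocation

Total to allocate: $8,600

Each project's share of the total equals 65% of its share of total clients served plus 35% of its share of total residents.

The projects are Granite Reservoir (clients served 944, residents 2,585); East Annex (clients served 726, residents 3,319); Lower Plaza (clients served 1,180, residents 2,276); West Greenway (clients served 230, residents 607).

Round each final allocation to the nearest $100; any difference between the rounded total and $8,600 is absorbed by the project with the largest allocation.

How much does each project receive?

Granite Reservoir: $2,600 · East Annex: $2,500 · Lower Plaza: $2,900 · West Greenway: $600

Clients served total 3,080; residents total 8,787.
Composite weights (65% clients served + 35% residents): Granite Reservoir 0.3022; East Annex 0.2854; Lower Plaza 0.3397; West Greenway 0.0727.
Proportional shares: Granite Reservoir 2,598.79; East Annex 2,454.57; Lower Plaza 2,921.27; West Greenway 625.36.
Rounded to nearest $100: Granite Reservoir $2,600; East Annex $2,500; Lower Plaza $2,900; West Greenway $600. Sum = $8,600.
Sum already equals the total — no adjustment.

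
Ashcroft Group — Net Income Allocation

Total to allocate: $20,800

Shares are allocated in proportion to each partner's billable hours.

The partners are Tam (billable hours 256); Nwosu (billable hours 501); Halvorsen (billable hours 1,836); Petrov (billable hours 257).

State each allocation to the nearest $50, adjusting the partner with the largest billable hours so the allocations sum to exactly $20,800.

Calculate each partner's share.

Sum of billable hours: 256 + 501 + 1,836 + 257 = 2,850.
Proportional shares: Tam 1,868.35; Nwosu 3,656.42; Halvorsen 13,399.58; Petrov 1,875.65.
After rounding ($50): Tam $1,850; Nwosu $3,650; Halvorsen $13,400; Petrov $1,900. Sum = $20,800.
Rounded total matches; no reconciliation needed.

Tam: $1,850 · Nwosu: $3,650 · Halvorsen: $13,400 · Petrov: $1,900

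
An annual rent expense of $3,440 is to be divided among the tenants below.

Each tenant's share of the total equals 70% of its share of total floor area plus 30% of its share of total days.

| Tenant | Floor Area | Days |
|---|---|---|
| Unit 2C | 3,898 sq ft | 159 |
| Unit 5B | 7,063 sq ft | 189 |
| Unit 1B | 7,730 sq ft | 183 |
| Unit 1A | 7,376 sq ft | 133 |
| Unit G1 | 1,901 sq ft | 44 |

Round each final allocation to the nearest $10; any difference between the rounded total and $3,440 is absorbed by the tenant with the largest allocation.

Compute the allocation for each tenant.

Totals — floor area 27,968, days 708.
Blended shares (70% floor area + 30% days): Unit 2C 0.1649; Unit 5B 0.2569; Unit 1B 0.2710; Unit 1A 0.2410; Unit G1 0.0662.
Unrounded shares: Unit 2C 567.37; Unit 5B 883.60; Unit 1B 932.29; Unit 1A 828.93; Unit G1 227.81.
Rounded to nearest $10: Unit 2C $570; Unit 5B $880; Unit 1B $930; Unit 1A $830; Unit G1 $230. Sum = $3,440.
Rounded total matches; no reconciliation needed.

Unit 2C: $570 | Unit 5B: $880 | Unit 1B: $930 | Unit 1A: $830 | Unit G1: $230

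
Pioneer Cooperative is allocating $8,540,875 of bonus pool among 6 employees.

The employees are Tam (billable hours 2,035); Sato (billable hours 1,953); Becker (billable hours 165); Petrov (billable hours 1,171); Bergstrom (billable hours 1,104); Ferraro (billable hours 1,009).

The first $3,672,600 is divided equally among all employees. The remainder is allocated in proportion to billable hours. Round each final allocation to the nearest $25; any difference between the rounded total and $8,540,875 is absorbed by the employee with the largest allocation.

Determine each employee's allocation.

First tranche $3,672,600 split equally: $612,100 each.
Remainder $4,868,275 by billable hours (total 7,437): Tam 1,332,115.05 → $1,332,125; Sato 1,278,437.69 → $1,278,450; Becker 108,009.33 → $108,000; Petrov 766,538.93 → $766,550; Bergstrom 722,680.60 → $722,675; Ferraro 660,493.41 → $660,500.
Rounding difference −$25 on remainder applied to Tam.
Totals: Tam $612,100 + $1,332,100 = $1,944,200; Sato $612,100 + $1,278,450 = $1,890,550; Becker $612,100 + $108,000 = $720,100; Petrov $612,100 + $766,550 = $1,378,650; Bergstrom $612,100 + $722,675 = $1,334,775; Ferraro $612,100 + $660,500 = $1,272,600.

Tam: $1,944,200 | Sato: $1,890,550 | Becker: $720,100 | Petrov: $1,378,650 | Bergstrom: $1,334,775 | Ferraro: $1,272,600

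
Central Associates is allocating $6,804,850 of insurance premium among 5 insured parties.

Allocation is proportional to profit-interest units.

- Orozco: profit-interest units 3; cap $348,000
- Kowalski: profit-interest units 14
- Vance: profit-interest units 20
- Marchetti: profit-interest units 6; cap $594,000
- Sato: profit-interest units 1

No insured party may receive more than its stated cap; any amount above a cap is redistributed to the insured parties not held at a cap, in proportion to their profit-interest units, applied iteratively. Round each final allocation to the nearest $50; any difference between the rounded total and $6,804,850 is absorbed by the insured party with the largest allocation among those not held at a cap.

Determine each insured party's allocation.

Orozco: $348,000; Kowalski: $2,345,150; Vance: $3,350,200; Marchetti: $594,000; Sato: $167,500

Total profit-interest units = 44.
Pro-rata shares before constraints: Orozco 463,967.05; Kowalski 2,165,179.55; Vance 3,093,113.64; Marchetti 927,934.09; Sato 154,655.68.
Capped: Orozco ($348,000), Marchetti ($594,000); residual $5,862,850 reallocated over remaining profit-interest units 35.
Shares after redistribution: Kowalski 2,345,140.00 → $2,345,150; Vance 3,350,200.00 → $3,350,200; Sato 167,510.00 → $167,500.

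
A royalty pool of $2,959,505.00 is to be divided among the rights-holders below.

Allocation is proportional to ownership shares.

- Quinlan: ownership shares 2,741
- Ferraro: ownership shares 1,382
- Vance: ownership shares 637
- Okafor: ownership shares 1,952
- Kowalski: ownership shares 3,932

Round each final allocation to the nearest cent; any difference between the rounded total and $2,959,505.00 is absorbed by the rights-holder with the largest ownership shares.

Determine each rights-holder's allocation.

Sum of ownership shares: 2,741 + 1,382 + 637 + 1,952 + 3,932 = 10,644.
Unrounded shares: Quinlan 762,119.8051; Ferraro 384,257.4136; Vance 177,114.3071; Okafor 542,742.7433; Kowalski 1,093,270.7309.
Rounded to nearest cent: Quinlan $762,119.81; Ferraro $384,257.41; Vance $177,114.31; Okafor $542,742.74; Kowalski $1,093,270.73. Sum = $2,959,505.00.
No rounding difference to absorb.

Quinlan: $762,119.81 · Ferraro: $384,257.41 · Vance: $177,114.31 · Okafor: $542,742.74 · Kowalski: $1,093,270.73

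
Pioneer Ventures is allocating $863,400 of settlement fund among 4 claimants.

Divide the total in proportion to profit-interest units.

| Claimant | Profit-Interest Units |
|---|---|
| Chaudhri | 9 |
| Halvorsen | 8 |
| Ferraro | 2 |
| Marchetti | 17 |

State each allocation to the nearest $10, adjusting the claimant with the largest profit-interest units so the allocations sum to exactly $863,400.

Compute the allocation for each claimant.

Chaudhri: $215,850 | Halvorsen: $191,870 | Ferraro: $47,970 | Marchetti: $407,710

Profit-interest units total: 36.
Pro-rata amounts: Chaudhri 9/36 × $863,400 = 215,850.00; Halvorsen 8/36 × $863,400 = 191,866.67; Ferraro 2/36 × $863,400 = 47,966.67; Marchetti 17/36 × $863,400 = 407,716.67.
Rounded to nearest $10: Chaudhri $215,850; Halvorsen $191,870; Ferraro $47,970; Marchetti $407,720. Sum = $863,410.
Difference $863,400 − $863,410 = −$10 applied to largest profit-interest units (Marchetti): Marchetti becomes $407,710.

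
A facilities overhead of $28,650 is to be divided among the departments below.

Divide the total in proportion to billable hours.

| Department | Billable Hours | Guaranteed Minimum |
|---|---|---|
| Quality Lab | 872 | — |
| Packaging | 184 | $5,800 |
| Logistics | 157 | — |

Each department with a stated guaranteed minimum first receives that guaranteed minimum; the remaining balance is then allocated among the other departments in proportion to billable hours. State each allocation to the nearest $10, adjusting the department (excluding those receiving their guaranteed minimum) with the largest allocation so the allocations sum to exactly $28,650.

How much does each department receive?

Quality Lab: $19,360 · Packaging: $5,800 · Logistics: $3,490

Fund the minimums — Packaging $5,800. Residual $22,850.
Residual split over remaining billable hours 1,029: Quality Lab 19,363.65 → $19,360; Logistics 3,486.35 → $3,490.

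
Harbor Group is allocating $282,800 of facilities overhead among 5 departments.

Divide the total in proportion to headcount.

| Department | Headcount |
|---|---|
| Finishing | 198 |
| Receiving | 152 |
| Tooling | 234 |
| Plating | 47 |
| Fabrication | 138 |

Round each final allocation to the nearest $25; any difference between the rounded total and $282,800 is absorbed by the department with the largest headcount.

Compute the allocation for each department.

Finishing: $72,825; Receiving: $55,900; Tooling: $86,050; Plating: $17,275; Fabrication: $50,750

Total headcount = 198 + 152 + 234 + 47 + 138 = 769.
Pro-rata amounts: Finishing 72,814.56; Receiving 55,898.05; Tooling 86,053.58; Plating 17,284.27; Fabrication 50,749.54.
At nearest $25: Finishing $72,825; Receiving $55,900; Tooling $86,050; Plating $17,275; Fabrication $50,750. Sum = $282,800.
Sum already equals the total — no adjustment.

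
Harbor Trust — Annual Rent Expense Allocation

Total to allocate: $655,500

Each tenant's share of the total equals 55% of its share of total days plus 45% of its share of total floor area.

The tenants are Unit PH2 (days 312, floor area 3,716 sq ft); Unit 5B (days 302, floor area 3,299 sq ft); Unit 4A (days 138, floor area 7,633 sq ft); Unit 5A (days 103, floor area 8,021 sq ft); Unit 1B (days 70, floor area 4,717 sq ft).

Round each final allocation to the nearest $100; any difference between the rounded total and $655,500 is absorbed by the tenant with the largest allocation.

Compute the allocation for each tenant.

Unit PH2: $161,700; Unit 5B: $153,200; Unit 4A: $136,000; Unit 5A: $126,500; Unit 1B: $78,100

Totals — days 925, floor area 27,386.
Blended shares (55% days + 45% floor area): Unit PH2 0.2466; Unit 5B 0.2338; Unit 4A 0.2075; Unit 5A 0.1930; Unit 1B 0.1191.
Raw shares: Unit PH2 161,629.20; Unit 5B 153,240.12; Unit 4A 136,001.59; Unit 5A 126,539.25; Unit 1B 78,089.85.
At nearest $100: Unit PH2 $161,600; Unit 5B $153,200; Unit 4A $136,000; Unit 5A $126,500; Unit 1B $78,100. Sum = $655,400.
Difference $655,500 − $655,400 = +$100 applied to largest allocation (Unit PH2): Unit PH2 becomes $161,700.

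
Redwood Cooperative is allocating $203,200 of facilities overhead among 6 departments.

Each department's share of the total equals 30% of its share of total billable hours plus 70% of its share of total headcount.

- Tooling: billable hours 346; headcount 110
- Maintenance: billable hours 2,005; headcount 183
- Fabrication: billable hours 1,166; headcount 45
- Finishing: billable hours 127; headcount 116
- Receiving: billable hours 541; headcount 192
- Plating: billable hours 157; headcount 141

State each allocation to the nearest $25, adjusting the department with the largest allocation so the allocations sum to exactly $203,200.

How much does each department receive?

Tooling: $24,750; Maintenance: $61,200; Fabrication: $24,500; Finishing: $22,750; Receiving: $42,300; Plating: $27,700

Billable hours total 4,342; headcount total 787.
Combined weights (30% billable hours + 70% headcount): Tooling 0.1217; Maintenance 0.3013; Fabrication 0.1206; Finishing 0.1120; Receiving 0.2082; Plating 0.1363.
Pro-rata amounts: Tooling 24,738.77; Maintenance 61,224.29; Fabrication 24,503.35; Finishing 22,748.52; Receiving 42,296.93; Plating 27,688.13.
Rounded to nearest $25: Tooling $24,750; Maintenance $61,225; Fabrication $24,500; Finishing $22,750; Receiving $42,300; Plating $27,700. Sum = $203,225.
Difference $203,200 − $203,225 = −$25 applied to largest allocation (Maintenance): Maintenance becomes $61,200.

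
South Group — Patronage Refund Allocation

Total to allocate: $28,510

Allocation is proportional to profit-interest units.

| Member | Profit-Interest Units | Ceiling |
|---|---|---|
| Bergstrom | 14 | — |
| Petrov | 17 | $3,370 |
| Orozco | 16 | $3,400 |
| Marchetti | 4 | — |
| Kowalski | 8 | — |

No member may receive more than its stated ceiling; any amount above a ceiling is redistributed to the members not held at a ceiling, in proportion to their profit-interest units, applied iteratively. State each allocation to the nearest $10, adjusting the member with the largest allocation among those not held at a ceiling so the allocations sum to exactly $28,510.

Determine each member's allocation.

Bergstrom: $11,710; Petrov: $3,370; Orozco: $3,400; Marchetti: $3,340; Kowalski: $6,690

Sum of profit-interest units: 59.
Pro-rata shares before constraints: Bergstrom 6,765.08; Petrov 8,214.75; Orozco 7,731.53; Marchetti 1,932.88; Kowalski 3,865.76.
Capped: Petrov ($3,370), Orozco ($3,400); residual $21,740 reallocated over remaining profit-interest units 26.
Remaining shares: Bergstrom 11,706.15 → $11,710; Marchetti 3,344.62 → $3,340; Kowalski 6,689.23 → $6,690.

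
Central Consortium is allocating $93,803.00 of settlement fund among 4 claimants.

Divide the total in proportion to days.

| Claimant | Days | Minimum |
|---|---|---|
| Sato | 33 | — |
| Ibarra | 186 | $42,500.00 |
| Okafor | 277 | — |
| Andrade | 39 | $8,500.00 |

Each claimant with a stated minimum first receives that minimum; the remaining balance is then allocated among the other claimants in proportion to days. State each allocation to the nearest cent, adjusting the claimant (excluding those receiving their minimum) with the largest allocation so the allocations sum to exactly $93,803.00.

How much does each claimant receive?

Minimums first: Ibarra $42,500.00; Andrade $8,500.00. Residual $42,803.00.
Residual split over remaining days 310: Sato 4,556.4484 → $4,556.45; Okafor 38,246.5516 → $38,246.55.

Sato: $4,556.45 | Ibarra: $42,500.00 | Okafor: $38,246.55 | Andrade: $8,500.00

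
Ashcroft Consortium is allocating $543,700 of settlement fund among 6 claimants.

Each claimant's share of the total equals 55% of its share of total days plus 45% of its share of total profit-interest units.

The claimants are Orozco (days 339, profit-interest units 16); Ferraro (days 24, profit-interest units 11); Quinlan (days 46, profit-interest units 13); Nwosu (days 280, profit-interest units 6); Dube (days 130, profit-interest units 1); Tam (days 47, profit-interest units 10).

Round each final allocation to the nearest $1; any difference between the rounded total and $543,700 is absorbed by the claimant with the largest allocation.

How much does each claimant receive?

Totals — days 866, profit-interest units 57.
Combined weights (55% days + 45% profit-interest units): Orozco 0.3416; Ferraro 0.1021; Quinlan 0.1318; Nwosu 0.2252; Dube 0.0905; Tam 0.1088.
Pro-rata amounts: Orozco 185,736.63; Ferraro 55,503.40; Quinlan 71,684.87; Nwosu 122,439.89; Dube 49,182.15; Tam 59,153.07.
Rounded to nearest $1: Orozco $185,737; Ferraro $55,503; Quinlan $71,685; Nwosu $122,440; Dube $49,182; Tam $59,153. Sum = $543,700.
Rounded total matches; no reconciliation needed.

Orozco: $185,737 · Ferraro: $55,503 · Quinlan: $71,685 · Nwosu: $122,440 · Dube: $49,182 · Tam: $59,153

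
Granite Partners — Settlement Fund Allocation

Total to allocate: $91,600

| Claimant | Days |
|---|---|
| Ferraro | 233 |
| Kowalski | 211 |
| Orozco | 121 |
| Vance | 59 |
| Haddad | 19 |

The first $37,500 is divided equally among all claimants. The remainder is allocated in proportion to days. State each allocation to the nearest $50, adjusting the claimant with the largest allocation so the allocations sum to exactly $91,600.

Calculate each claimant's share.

First tranche $37,500 split equally: $7,500 each.
Remainder $54,100 by days (total 643): Ferraro 19,603.89 → $19,600; Kowalski 17,752.88 → $17,750; Orozco 10,180.56 → $10,200; Vance 4,964.07 → $4,950; Haddad 1,598.60 → $1,600.
Totals: Ferraro $7,500 + $19,600 = $27,100; Kowalski $7,500 + $17,750 = $25,250; Orozco $7,500 + $10,200 = $17,700; Vance $7,500 + $4,950 = $12,450; Haddad $7,500 + $1,600 = $9,100.

Ferraro: $27,100; Kowalski: $25,250; Orozco: $17,700; Vance: $12,450; Haddad: $9,100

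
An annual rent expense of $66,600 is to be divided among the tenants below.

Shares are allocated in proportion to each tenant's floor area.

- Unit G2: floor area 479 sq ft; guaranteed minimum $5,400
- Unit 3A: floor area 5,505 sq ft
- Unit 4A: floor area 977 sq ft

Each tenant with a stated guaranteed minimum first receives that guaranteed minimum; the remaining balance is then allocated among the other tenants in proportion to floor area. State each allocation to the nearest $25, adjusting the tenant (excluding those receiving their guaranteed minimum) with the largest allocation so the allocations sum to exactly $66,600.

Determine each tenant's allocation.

Fund the minimums — Unit G2 $5,400. Balance $61,200.
Balance split over remaining floor area 6,482: Unit 3A 51,975.62 → $51,975; Unit 4A 9,224.38 → $9,225.

Unit G2: $5,400 | Unit 3A: $51,975 | Unit 4A: $9,225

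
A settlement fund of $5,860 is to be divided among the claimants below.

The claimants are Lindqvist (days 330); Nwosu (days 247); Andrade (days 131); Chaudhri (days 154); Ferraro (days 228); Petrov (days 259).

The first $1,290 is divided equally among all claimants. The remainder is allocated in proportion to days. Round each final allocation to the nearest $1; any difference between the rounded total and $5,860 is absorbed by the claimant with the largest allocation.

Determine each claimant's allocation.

First tranche $1,290 split equally: $215 each.
Remainder $4,570 by days (total 1,349): Lindqvist 1,117.94 → $1,118; Nwosu 836.76 → $837; Andrade 443.79 → $444; Chaudhri 521.70 → $522; Ferraro 772.39 → $772; Petrov 877.41 → $877.
Totals: Lindqvist $215 + $1,118 = $1,333; Nwosu $215 + $837 = $1,052; Andrade $215 + $444 = $659; Chaudhri $215 + $522 = $737; Ferraro $215 + $772 = $987; Petrov $215 + $877 = $1,092.

Lindqvist: $1,333 | Nwosu: $1,052 | Andrade: $659 | Chaudhri: $737 | Ferraro: $987 | Petrov: $1,092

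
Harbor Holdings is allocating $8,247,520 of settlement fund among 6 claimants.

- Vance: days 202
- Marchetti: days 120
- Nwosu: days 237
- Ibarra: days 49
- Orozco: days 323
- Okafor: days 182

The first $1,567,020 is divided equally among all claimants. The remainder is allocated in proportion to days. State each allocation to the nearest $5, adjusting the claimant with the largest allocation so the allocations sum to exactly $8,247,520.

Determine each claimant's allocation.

Vance: $1,473,625 | Marchetti: $981,440 | Nwosu: $1,683,700 | Ibarra: $555,280 | Orozco: $2,199,895 | Okafor: $1,353,580

Equal tier: $1,567,020 ÷ 6 = $261,170 apiece.
Remainder $6,680,500 by days (total 1,113): Vance 1,212,453.73 → $1,212,455; Marchetti 720,269.54 → $720,270; Nwosu 1,422,532.35 → $1,422,530; Ibarra 294,110.06 → $294,110; Orozco 1,938,725.52 → $1,938,725; Okafor 1,092,408.81 → $1,092,410.
Totals: Vance $261,170 + $1,212,455 = $1,473,625; Marchetti $261,170 + $720,270 = $981,440; Nwosu $261,170 + $1,422,530 = $1,683,700; Ibarra $261,170 + $294,110 = $555,280; Orozco $261,170 + $1,938,725 = $2,199,895; Okafor $261,170 + $1,092,410 = $1,353,580.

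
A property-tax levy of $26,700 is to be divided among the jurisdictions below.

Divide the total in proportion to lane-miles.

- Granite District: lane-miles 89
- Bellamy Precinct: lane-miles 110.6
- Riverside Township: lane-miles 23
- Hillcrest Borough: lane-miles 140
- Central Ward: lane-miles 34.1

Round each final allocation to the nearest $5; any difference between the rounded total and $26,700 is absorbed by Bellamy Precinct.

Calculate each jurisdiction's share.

Combined lane-miles = 396.7.
Raw shares: Granite District 89/396.7 × $26,700 = 5,990.17; Bellamy Precinct 110.6/396.7 × $26,700 = 7,443.96; Riverside Township 23/396.7 × $26,700 = 1,548.02; Hillcrest Borough 140/396.7 × $26,700 = 9,422.74; Central Ward 34.1/396.7 × $26,700 = 2,295.11.
After rounding ($5): Granite District $5,990; Bellamy Precinct $7,445; Riverside Township $1,550; Hillcrest Borough $9,425; Central Ward $2,295. Sum = $26,705.
Difference $26,700 − $26,705 = −$5 applied to Bellamy Precinct: Bellamy Precinct becomes $7,440.

Granite District: $5,990; Bellamy Precinct: $7,440; Riverside Township: $1,550; Hillcrest Borough: $9,425; Central Ward: $2,295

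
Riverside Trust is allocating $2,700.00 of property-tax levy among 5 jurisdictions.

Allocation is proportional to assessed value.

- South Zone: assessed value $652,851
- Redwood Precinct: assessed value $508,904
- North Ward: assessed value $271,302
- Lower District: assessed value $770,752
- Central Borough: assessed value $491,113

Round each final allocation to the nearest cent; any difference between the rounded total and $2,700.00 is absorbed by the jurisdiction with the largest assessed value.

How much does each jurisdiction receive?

Total assessed value = 652,851 + 508,904 + 271,302 + 770,752 + 491,113 = 2,694,922.
Proportional shares: South Zone 654.0812; Redwood Precinct 509.8629; North Ward 271.8132; Lower District 772.2043; Central Borough 492.0384.
Rounded to nearest cent: South Zone $654.08; Redwood Precinct $509.86; North Ward $271.81; Lower District $772.20; Central Borough $492.04. Sum = $2,699.99.
Difference $2,700.00 − $2,699.99 = +$0.01 applied to largest assessed value (Lower District): Lower District becomes $772.21.

South Zone: $654.08 | Redwood Precinct: $509.86 | North Ward: $271.81 | Lower District: $772.21 | Central Borough: $492.04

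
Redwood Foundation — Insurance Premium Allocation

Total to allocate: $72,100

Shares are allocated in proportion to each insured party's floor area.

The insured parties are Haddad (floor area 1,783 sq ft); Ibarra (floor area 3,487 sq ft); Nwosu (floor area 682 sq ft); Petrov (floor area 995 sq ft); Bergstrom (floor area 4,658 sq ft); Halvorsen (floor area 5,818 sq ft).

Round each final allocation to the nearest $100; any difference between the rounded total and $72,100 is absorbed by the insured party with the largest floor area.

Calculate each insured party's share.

Sum of floor area: 1,783 + 3,487 + 682 + 995 + 4,658 + 5,818 = 17,423.
Pro-rata amounts: Haddad 7,378.43; Ibarra 14,429.93; Nwosu 2,822.26; Petrov 4,117.52; Bergstrom 19,275.77; Halvorsen 24,076.09.
After rounding ($100): Haddad $7,400; Ibarra $14,400; Nwosu $2,800; Petrov $4,100; Bergstrom $19,300; Halvorsen $24,100. Sum = $72,100.
No rounding difference to absorb.

Haddad: $7,400 | Ibarra: $14,400 | Nwosu: $2,800 | Petrov: $4,100 | Bergstrom: $19,300 | Halvorsen: $24,100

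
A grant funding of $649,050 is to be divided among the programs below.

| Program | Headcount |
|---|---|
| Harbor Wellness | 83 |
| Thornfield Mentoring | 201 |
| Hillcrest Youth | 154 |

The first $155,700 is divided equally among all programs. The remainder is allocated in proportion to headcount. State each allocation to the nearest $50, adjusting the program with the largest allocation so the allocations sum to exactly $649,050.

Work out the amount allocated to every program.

First tranche $155,700 split equally: $51,900 each.
Remainder $493,350 by headcount (total 438): Harbor Wellness 93,488.70 → $93,500; Thornfield Mentoring 226,400.34 → $226,400; Hillcrest Youth 173,460.96 → $173,450.
Totals: Harbor Wellness $51,900 + $93,500 = $145,400; Thornfield Mentoring $51,900 + $226,400 = $278,300; Hillcrest Youth $51,900 + $173,450 = $225,350.

Harbor Wellness: $145,400 | Thornfield Mentoring: $278,300 | Hillcrest Youth: $225,350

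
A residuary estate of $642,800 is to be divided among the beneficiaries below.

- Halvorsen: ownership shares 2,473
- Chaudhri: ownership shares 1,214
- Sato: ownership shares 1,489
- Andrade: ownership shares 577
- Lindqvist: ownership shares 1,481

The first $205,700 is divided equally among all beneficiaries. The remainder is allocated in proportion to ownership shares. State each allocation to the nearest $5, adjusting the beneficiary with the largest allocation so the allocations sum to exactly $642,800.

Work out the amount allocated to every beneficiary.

Halvorsen: $190,565; Chaudhri: $114,495; Sato: $131,110; Andrade: $76,005; Lindqvist: $130,625

First tranche $205,700 split equally: $41,140 each.
Remainder $437,100 by ownership shares (total 7,234): Halvorsen 149,426.09 → $149,425; Chaudhri 73,353.53 → $73,355; Sato 89,969.85 → $89,970; Andrade 34,864.07 → $34,865; Lindqvist 89,486.47 → $89,485.
Totals: Halvorsen $41,140 + $149,425 = $190,565; Chaudhri $41,140 + $73,355 = $114,495; Sato $41,140 + $89,970 = $131,110; Andrade $41,140 + $34,865 = $76,005; Lindqvist $41,140 + $89,485 = $130,625.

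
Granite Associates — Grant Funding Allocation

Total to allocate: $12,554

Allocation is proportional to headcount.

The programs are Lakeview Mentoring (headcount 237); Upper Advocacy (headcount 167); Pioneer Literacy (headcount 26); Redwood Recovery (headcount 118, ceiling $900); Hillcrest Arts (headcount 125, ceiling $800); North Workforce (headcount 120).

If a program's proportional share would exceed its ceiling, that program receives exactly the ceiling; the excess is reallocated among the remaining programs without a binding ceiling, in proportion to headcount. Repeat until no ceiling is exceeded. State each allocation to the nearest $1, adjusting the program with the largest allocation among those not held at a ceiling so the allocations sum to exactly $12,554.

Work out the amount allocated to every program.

Combined headcount = 793.
Proportional shares (ignoring caps): Lakeview Mentoring 3,751.95; Upper Advocacy 2,643.78; Pioneer Literacy 411.61; Redwood Recovery 1,868.06; Hillcrest Arts 1,978.88; North Workforce 1,899.72.
Held at cap: Redwood Recovery ($900), Hillcrest Arts ($800); residual $10,854 reallocated over remaining headcount 550.
Remaining shares: Lakeview Mentoring 4,677.09 → $4,677; Upper Advocacy 3,295.67 → $3,296; Pioneer Literacy 513.10 → $513; North Workforce 2,368.15 → $2,368.

Lakeview Mentoring: $4,677 · Upper Advocacy: $3,296 · Pioneer Literacy: $513 · Redwood Recovery: $900 · Hillcrest Arts: $800 · North Workforce: $2,368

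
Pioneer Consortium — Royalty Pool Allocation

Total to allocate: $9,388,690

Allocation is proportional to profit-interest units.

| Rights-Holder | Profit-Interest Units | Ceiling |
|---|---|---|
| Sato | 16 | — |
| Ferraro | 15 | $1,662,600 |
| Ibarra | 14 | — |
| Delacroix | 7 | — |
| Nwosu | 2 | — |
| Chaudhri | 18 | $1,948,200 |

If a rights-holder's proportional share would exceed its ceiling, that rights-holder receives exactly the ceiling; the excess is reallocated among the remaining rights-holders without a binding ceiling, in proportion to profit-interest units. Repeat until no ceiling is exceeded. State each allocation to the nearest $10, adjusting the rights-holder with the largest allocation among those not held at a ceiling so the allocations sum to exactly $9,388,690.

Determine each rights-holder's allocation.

Combined profit-interest units = 72.
Unconstrained shares: Sato 2,086,375.56; Ferraro 1,955,977.08; Ibarra 1,825,578.61; Delacroix 912,789.31; Nwosu 260,796.94; Chaudhri 2,347,172.50.
Held at cap: Ferraro ($1,662,600), Chaudhri ($1,948,200); balance $5,777,890 reallocated over remaining profit-interest units 39.
Redistributed shares: Sato 2,370,416.41 → $2,370,420; Ibarra 2,074,114.36 → $2,074,110; Delacroix 1,037,057.18 → $1,037,060; Nwosu 296,302.05 → $296,300.

Sato: $2,370,420 | Ferraro: $1,662,600 | Ibarra: $2,074,110 | Delacroix: $1,037,060 | Nwosu: $296,300 | Chaudhri: $1,948,200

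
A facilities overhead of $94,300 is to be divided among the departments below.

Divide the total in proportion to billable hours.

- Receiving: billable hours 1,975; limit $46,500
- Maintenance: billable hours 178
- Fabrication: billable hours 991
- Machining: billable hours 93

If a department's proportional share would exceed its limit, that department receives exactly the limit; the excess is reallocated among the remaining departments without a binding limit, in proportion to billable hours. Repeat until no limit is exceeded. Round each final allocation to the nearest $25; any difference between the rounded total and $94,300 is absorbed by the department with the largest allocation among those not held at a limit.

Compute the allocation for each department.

Total billable hours = 3,237.
Unconstrained shares: Receiving 57,535.53; Maintenance 5,185.48; Fabrication 28,869.73; Machining 2,709.27.
Held at cap: Receiving ($46,500); balance $47,800 reallocated over remaining billable hours 1,262.
Remaining shares: Maintenance 6,742.00 → $6,750; Fabrication 37,535.50 → $37,525; Machining 3,522.50 → $3,525.

Receiving: $46,500 | Maintenance: $6,750 | Fabrication: $37,525 | Machining: $3,525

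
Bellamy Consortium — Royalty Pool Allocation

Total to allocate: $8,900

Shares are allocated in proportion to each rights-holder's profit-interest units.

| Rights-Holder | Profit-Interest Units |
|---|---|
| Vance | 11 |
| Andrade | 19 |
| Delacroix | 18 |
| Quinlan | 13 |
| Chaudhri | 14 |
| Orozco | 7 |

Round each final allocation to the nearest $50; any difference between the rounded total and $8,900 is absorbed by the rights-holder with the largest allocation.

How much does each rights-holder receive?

Vance: $1,200; Andrade: $2,100; Delacroix: $1,950; Quinlan: $1,400; Chaudhri: $1,500; Orozco: $750

Sum of profit-interest units: 82.
Unrounded shares: Vance 11/82 × $8,900 = 1,193.90; Andrade 19/82 × $8,900 = 2,062.20; Delacroix 18/82 × $8,900 = 1,953.66; Quinlan 13/82 × $8,900 = 1,410.98; Chaudhri 14/82 × $8,900 = 1,519.51; Orozco 7/82 × $8,900 = 759.76.
Rounded to nearest $50: Vance $1,200; Andrade $2,050; Delacroix $1,950; Quinlan $1,400; Chaudhri $1,500; Orozco $750. Sum = $8,850.
Difference $8,900 − $8,850 = +$50 applied to largest allocation (Andrade): Andrade becomes $2,100.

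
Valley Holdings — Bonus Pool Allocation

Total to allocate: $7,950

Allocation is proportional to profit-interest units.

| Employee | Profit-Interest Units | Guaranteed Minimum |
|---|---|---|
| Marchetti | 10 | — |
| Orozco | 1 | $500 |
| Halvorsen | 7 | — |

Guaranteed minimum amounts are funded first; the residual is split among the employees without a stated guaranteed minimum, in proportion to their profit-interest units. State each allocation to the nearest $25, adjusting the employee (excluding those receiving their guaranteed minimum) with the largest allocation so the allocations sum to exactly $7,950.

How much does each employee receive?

Marchetti: $4,375 · Orozco: $500 · Halvorsen: $3,075

Guaranteed amounts: Orozco $500. Residual $7,450.
Residual split over remaining profit-interest units 17: Marchetti 4,382.35 → $4,375; Halvorsen 3,067.65 → $3,075.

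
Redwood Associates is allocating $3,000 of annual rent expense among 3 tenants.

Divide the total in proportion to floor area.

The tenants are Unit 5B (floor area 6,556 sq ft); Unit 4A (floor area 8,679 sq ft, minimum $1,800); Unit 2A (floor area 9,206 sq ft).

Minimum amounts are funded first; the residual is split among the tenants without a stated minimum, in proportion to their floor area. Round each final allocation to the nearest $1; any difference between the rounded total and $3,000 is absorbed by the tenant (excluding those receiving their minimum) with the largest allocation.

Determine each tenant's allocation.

Unit 5B: $499 · Unit 4A: $1,800 · Unit 2A: $701

Fund the minimums — Unit 4A $1,800. Balance $1,200.
Balance split over remaining floor area 15,762: Unit 5B 499.12 → $499; Unit 2A 700.88 → $701.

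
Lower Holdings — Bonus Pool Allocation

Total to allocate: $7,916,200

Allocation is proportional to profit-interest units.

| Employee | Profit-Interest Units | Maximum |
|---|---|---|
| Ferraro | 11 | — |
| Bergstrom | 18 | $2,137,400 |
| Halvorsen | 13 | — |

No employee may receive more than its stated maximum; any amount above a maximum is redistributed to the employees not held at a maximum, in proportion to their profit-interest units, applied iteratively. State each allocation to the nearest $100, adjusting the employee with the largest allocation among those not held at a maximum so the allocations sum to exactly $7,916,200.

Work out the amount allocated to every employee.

Ferraro: $2,648,600; Bergstrom: $2,137,400; Halvorsen: $3,130,200

Profit-interest units total: 42.
Pro-rata shares before constraints: Ferraro 2,073,290.48; Bergstrom 3,392,657.14; Halvorsen 2,450,252.38.
Cap binds for Bergstrom ($2,137,400); residual $5,778,800 reallocated over remaining profit-interest units 24.
Redistributed shares: Ferraro 2,648,616.67 → $2,648,600; Halvorsen 3,130,183.33 → $3,130,200.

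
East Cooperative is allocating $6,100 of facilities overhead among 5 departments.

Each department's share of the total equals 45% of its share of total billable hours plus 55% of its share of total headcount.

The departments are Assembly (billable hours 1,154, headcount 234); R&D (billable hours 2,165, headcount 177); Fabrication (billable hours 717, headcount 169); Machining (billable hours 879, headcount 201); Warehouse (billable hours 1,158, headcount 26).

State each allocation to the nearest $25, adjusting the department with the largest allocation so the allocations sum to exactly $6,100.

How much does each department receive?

Billable hours total 6,073; headcount total 807.
Composite weights (45% billable hours + 55% headcount): Assembly 0.2450; R&D 0.2811; Fabrication 0.1683; Machining 0.2021; Warehouse 0.1035.
Proportional shares: Assembly 1,494.43; R&D 1,714.44; Fabrication 1,026.68; Machining 1,232.94; Warehouse 631.51.
Rounded to nearest $25: Assembly $1,500; R&D $1,725; Fabrication $1,025; Machining $1,225; Warehouse $625. Sum = $6,100.
No rounding difference to absorb.

Assembly: $1,500 · R&D: $1,725 · Fabrication: $1,025 · Machining: $1,225 · Warehouse: $625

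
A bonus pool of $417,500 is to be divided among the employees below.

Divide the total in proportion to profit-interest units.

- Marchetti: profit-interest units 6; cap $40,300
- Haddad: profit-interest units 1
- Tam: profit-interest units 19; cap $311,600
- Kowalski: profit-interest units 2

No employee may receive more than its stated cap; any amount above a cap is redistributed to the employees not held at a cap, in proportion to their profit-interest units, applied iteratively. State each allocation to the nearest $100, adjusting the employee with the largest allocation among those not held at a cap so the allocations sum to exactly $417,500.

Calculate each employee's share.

Sum of profit-interest units: 28.
Proportional shares (ignoring caps): Marchetti 89,464.29; Haddad 14,910.71; Tam 283,303.57; Kowalski 29,821.43.
Cap binds for Marchetti ($40,300); residual $377,200 reallocated over remaining profit-interest units 22.
Cap binds for Tam ($311,600); residual $65,600 reallocated over remaining profit-interest units 3.
Remaining shares: Haddad 21,866.67 → $21,900; Kowalski 43,733.33 → $43,700.

Marchetti: $40,300 · Haddad: $21,900 · Tam: $311,600 · Kowalski: $43,700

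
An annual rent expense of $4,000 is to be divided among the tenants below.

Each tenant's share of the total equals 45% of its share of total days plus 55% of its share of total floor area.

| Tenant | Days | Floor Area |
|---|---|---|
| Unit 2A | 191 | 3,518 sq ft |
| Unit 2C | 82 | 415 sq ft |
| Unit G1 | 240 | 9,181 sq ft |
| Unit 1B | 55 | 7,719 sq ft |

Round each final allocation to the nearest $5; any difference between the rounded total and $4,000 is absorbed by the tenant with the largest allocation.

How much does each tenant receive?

Totals — days 568, floor area 20,833.
Blended shares (45% days + 55% floor area): Unit 2A 0.2442; Unit 2C 0.0759; Unit G1 0.4325; Unit 1B 0.2474.
Pro-rata amounts: Unit 2A 976.79; Unit 2C 303.68; Unit G1 1,730.09; Unit 1B 989.44.
After rounding ($5): Unit 2A $975; Unit 2C $305; Unit G1 $1,730; Unit 1B $990. Sum = $4,000.
No rounding difference to absorb.

Unit 2A: $975 | Unit 2C: $305 | Unit G1: $1,730 | Unit 1B: $990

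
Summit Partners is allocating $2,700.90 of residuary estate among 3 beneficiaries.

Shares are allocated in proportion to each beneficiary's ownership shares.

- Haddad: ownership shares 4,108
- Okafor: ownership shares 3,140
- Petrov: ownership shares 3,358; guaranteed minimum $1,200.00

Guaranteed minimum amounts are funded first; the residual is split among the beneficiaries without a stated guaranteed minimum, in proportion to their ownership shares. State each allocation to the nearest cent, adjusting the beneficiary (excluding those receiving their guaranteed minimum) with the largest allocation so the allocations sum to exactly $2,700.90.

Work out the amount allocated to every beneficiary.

Minimums first: Petrov $1,200.00. Residual $1,500.90.
Residual split over remaining ownership shares 7,248: Haddad 850.6757 → $850.68; Okafor 650.2243 → $650.22.

Haddad: $850.68 | Okafor: $650.22 | Petrov: $1,200.00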